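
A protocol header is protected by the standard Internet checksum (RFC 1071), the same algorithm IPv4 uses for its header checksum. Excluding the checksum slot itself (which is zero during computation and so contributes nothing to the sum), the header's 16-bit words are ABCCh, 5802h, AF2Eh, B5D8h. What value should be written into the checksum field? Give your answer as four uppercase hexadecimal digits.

One's-complement addition (fold any carry out of bit 15 back into bit 0):
  0xABCC + 0x5802 = 0x103CE → wrap carry → 0x03CF
  0x03CF + 0xAF2E = 0x0B2FD
  0xB2FD + 0xB5D8 = 0x168D5 → wrap carry → 0x68D6
One's-complement sum = 0x68D6.
Checksum = ~0x68D6 & 0xFFFF = 0x9729.

9729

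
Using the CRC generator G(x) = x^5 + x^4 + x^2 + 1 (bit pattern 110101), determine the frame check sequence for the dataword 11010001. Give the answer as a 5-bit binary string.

Append 5 zeros: 1101000100000. Divide by 110101 (XOR where the leading bit is 1):
  pos 0: 110100 XOR 110101 = 000001
  pos 5: 101000 XOR 110101 = 011101
  pos 6: 111010 XOR 110101 = 001111
Remainder (last 5 bits) = 11110. This is the CRC / FCS.

11110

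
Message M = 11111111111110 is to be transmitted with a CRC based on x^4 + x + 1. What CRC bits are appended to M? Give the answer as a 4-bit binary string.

Append 4 zeros: 111111111111100000. Divide by 10011 (XOR where the leading bit is 1):
  pos 0: 11111 XOR 10011 = 01100
  pos 1: 11001 XOR 10011 = 01010
  pos 2: 10101 XOR 10011 = 00110
  pos 4: 11011 XOR 10011 = 01000
  pos 5: 10001 XOR 10011 = 00010
  pos 8: 10111 XOR 10011 = 00100
  pos 10: 10000 XOR 10011 = 00011
  pos 13: 11000 XOR 10011 = 01011
Remainder (last 4 bits) = 1011. This is the CRC / FCS.

1011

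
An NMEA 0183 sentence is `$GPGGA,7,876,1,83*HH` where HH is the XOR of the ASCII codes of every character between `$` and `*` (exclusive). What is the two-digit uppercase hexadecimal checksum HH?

62

XOR the ASCII codes of the payload characters:
  'G' = 0x47 → acc = 0x47
  'P' = 0x50 → acc = 0x17
  'G' = 0x47 → acc = 0x50
  'G' = 0x47 → acc = 0x17
  'A' = 0x41 → acc = 0x56
  ',' = 0x2C → acc = 0x7A
  '7' = 0x37 → acc = 0x4D
  ',' = 0x2C → acc = 0x61
  '8' = 0x38 → acc = 0x59
  '7' = 0x37 → acc = 0x6E
  '6' = 0x36 → acc = 0x58
  ',' = 0x2C → acc = 0x74
  '1' = 0x31 → acc = 0x45
  ',' = 0x2C → acc = 0x69
  '8' = 0x38 → acc = 0x51
  '3' = 0x33 → acc = 0x62
Checksum = 0x62.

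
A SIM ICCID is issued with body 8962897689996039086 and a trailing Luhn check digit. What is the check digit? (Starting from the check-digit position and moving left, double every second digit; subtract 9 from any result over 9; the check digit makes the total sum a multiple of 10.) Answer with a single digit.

Partial digits right→left: 6 8 0 9 3 0 6 9 9 9 8 6 7 9 8 2 6 9 8
Double every second digit counting from the check-digit position (so the 1st, 3rd, 5th, ... of the partial from the right).
  doubled (with −9 where >9): 3 0 6 3 9 7 5 7 3 7 → sum 50
  kept as-is: 8 9 0 9 9 6 9 2 9 → sum 61
Total = 50 + 61 = 111.
Check digit = (10 − (111 mod 10)) mod 10 = 9.

9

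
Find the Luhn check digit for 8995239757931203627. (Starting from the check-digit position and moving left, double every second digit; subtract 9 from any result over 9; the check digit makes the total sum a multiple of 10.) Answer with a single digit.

0

Partial digits right→left: 7 2 6 3 0 2 1 3 9 7 5 7 9 3 2 5 9 9 8
Double every second digit counting from the check-digit position (so the 1st, 3rd, 5th, ... of the partial from the right).
  doubled (with −9 where >9): 5 3 0 2 9 1 9 4 9 7 → sum 49
  kept as-is: 2 3 2 3 7 7 3 5 9 → sum 41
Total = 49 + 41 = 90.
Check digit = (10 − (90 mod 10)) mod 10 = 0.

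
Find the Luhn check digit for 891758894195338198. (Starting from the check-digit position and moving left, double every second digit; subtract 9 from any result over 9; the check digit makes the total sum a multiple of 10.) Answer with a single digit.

7

Partial digits right→left: 8 9 1 8 3 3 5 9 1 4 9 8 8 5 7 1 9 8
Double every second digit counting from the check-digit position (so the 1st, 3rd, 5th, ... of the partial from the right).
  doubled (with −9 where >9): 7 2 6 1 2 9 7 5 9 → sum 48
  kept as-is: 9 8 3 9 4 8 5 1 8 → sum 55
Total = 48 + 55 = 103.
Check digit = (10 − (103 mod 10)) mod 10 = 7.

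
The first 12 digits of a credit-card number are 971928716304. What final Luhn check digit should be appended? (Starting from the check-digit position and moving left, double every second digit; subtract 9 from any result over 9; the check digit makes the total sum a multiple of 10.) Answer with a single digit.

8

Partial digits right→left: 4 0 3 6 1 7 8 2 9 1 7 9
Double every second digit counting from the check-digit position (so the 1st, 3rd, 5th, ... of the partial from the right).
  doubled (with −9 where >9): 8 6 2 7 9 5 → sum 37
  kept as-is: 0 6 7 2 1 9 → sum 25
Total = 37 + 25 = 62.
Check digit = (10 − (62 mod 10)) mod 10 = 8.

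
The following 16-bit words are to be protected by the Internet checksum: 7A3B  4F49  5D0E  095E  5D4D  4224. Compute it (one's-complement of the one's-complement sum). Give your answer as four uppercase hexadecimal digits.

309D

One's-complement addition (fold any carry out of bit 15 back into bit 0):
  0x7A3B + 0x4F49 = 0x0C984
  0xC984 + 0x5D0E = 0x12692 → wrap carry → 0x2693
  0x2693 + 0x095E = 0x02FF1
  0x2FF1 + 0x5D4D = 0x08D3E
  0x8D3E + 0x4224 = 0x0CF62
One's-complement sum = 0xCF62.
Checksum = ~0xCF62 & 0xFFFF = 0x309D.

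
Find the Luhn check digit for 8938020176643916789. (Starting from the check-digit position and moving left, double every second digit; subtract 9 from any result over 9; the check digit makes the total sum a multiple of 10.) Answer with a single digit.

4

Partial digits right→left: 9 8 7 6 1 9 3 4 6 6 7 1 0 2 0 8 3 9 8
Double every second digit counting from the check-digit position (so the 1st, 3rd, 5th, ... of the partial from the right).
  doubled (with −9 where >9): 9 5 2 6 3 5 0 0 6 7 → sum 43
  kept as-is: 8 6 9 4 6 1 2 8 9 → sum 53
Total = 43 + 53 = 96.
Check digit = (10 − (96 mod 10)) mod 10 = 4.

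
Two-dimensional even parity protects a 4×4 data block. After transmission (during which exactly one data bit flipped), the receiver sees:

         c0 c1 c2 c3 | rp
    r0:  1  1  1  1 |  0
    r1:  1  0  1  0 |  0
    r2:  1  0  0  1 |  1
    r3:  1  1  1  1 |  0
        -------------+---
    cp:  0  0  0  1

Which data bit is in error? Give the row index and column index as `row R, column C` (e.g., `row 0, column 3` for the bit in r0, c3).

Recompute each row's even parity and compare to rp:
  r0: data parity 0, sent rp 0 → ok
  r1: data parity 0, sent rp 0 → ok
  r2: data parity 0, sent rp 1 → mismatch
  r3: data parity 0, sent rp 0 → ok
Recompute each column's even parity and compare to cp:
  c0: data parity 0, sent cp 0 → ok
  c1: data parity 0, sent cp 0 → ok
  c2: data parity 1, sent cp 0 → mismatch
  c3: data parity 1, sent cp 1 → ok
Exactly one row (r2) and one column (c2) fail → the flipped bit is at their intersection.

row 2, column 2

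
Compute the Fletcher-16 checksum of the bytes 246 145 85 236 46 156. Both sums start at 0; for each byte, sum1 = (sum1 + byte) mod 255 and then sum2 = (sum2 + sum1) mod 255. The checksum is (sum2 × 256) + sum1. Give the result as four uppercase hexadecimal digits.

B695

Running sums (mod 255):
  after byte 0 (246): sum1=246, sum2=246
  after byte 1 (145): sum1=136, sum2=127
  after byte 2 (85): sum1=221, sum2=93
  after byte 3 (236): sum1=202, sum2=40
  after byte 4 (46): sum1=248, sum2=33
  after byte 5 (156): sum1=149, sum2=182
Checksum = sum2·256 + sum1 = 182·256 + 149 = 46741 = 0xB695.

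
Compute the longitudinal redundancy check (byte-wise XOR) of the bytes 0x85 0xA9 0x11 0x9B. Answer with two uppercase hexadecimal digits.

A6

XOR the bytes together:
  start with 0x85
  0x85 ⊕ 0xA9 = 0x2C
  0x2C ⊕ 0x11 = 0x3D
  0x3D ⊕ 0x9B = 0xA6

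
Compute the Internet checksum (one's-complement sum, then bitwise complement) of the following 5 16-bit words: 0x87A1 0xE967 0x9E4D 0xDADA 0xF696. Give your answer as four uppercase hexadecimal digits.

One's-complement addition (fold any carry out of bit 15 back into bit 0):
  0x87A1 + 0xE967 = 0x17108 → wrap carry → 0x7109
  0x7109 + 0x9E4D = 0x10F56 → wrap carry → 0x0F57
  0x0F57 + 0xDADA = 0x0EA31
  0xEA31 + 0xF696 = 0x1E0C7 → wrap carry → 0xE0C8
One's-complement sum = 0xE0C8.
Checksum = ~0xE0C8 & 0xFFFF = 0x1F37.

1F37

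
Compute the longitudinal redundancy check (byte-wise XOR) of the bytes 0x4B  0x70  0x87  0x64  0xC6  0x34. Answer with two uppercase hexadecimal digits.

2A

XOR the bytes together:
  start with 0x4B
  0x4B ⊕ 0x70 = 0x3B
  0x3B ⊕ 0x87 = 0xBC
  0xBC ⊕ 0x64 = 0xD8
  0xD8 ⊕ 0xC6 = 0x1E
  0x1E ⊕ 0x34 = 0x2A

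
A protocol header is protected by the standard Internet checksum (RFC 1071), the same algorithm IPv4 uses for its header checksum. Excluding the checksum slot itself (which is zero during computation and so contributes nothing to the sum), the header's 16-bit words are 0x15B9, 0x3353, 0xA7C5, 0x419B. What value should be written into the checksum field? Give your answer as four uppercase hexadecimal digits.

One's-complement addition (fold any carry out of bit 15 back into bit 0):
  0x15B9 + 0x3353 = 0x0490C
  0x490C + 0xA7C5 = 0x0F0D1
  0xF0D1 + 0x419B = 0x1326C → wrap carry → 0x326D
One's-complement sum = 0x326D.
Checksum = ~0x326D & 0xFFFF = 0xCD92.

CD92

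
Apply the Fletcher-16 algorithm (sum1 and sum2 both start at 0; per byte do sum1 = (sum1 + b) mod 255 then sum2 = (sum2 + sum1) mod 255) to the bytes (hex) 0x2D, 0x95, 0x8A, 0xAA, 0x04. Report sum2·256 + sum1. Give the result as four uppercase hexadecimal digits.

Running sums (mod 255):
  after byte 0 (0x2D): sum1=45, sum2=45
  after byte 1 (0x95): sum1=194, sum2=239
  after byte 2 (0x8A): sum1=77, sum2=61
  after byte 3 (0xAA): sum1=247, sum2=53
  after byte 4 (0x04): sum1=251, sum2=49
Checksum = sum2·256 + sum1 = 49·256 + 251 = 12795 = 0x31FB.

31FB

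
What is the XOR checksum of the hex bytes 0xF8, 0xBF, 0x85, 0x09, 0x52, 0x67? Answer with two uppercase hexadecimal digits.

FE

XOR the bytes together:
  start with 0xF8
  0xF8 ⊕ 0xBF = 0x47
  0x47 ⊕ 0x85 = 0xC2
  0xC2 ⊕ 0x09 = 0xCB
  0xCB ⊕ 0x52 = 0x99
  0x99 ⊕ 0x67 = 0xFE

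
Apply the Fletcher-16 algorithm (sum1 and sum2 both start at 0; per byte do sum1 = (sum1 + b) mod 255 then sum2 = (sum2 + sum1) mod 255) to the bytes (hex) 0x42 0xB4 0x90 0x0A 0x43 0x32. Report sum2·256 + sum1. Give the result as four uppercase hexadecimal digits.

2E07

Running sums (mod 255):
  after byte 0 (0x42): sum1=66, sum2=66
  after byte 1 (0xB4): sum1=246, sum2=57
  after byte 2 (0x90): sum1=135, sum2=192
  after byte 3 (0x0A): sum1=145, sum2=82
  after byte 4 (0x43): sum1=212, sum2=39
  after byte 5 (0x32): sum1=7, sum2=46
Checksum = sum2·256 + sum1 = 46·256 + 7 = 11783 = 0x2E07.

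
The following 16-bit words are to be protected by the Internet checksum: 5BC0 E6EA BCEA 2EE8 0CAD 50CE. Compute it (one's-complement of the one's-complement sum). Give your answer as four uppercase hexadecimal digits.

7406

One's-complement addition (fold any carry out of bit 15 back into bit 0):
  0x5BC0 + 0xE6EA = 0x142AA → wrap carry → 0x42AB
  0x42AB + 0xBCEA = 0x0FF95
  0xFF95 + 0x2EE8 = 0x12E7D → wrap carry → 0x2E7E
  0x2E7E + 0x0CAD = 0x03B2B
  0x3B2B + 0x50CE = 0x08BF9
One's-complement sum = 0x8BF9.
Checksum = ~0x8BF9 & 0xFFFF = 0x7406.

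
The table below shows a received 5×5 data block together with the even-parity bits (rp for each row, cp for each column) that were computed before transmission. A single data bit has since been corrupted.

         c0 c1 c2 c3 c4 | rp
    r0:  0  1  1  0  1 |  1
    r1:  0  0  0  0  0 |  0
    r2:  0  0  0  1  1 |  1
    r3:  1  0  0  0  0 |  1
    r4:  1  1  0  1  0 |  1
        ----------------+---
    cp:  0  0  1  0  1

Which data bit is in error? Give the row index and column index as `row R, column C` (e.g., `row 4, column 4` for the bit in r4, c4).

row 2, column 4

Recompute each row's even parity and compare to rp:
  r0: data parity 1, sent rp 1 → ok
  r1: data parity 0, sent rp 0 → ok
  r2: data parity 0, sent rp 1 → mismatch
  r3: data parity 1, sent rp 1 → ok
  r4: data parity 1, sent rp 1 → ok
Recompute each column's even parity and compare to cp:
  c0: data parity 0, sent cp 0 → ok
  c1: data parity 0, sent cp 0 → ok
  c2: data parity 1, sent cp 1 → ok
  c3: data parity 0, sent cp 0 → ok
  c4: data parity 0, sent cp 1 → mismatch
Exactly one row (r2) and one column (c4) fail → the flipped bit is at their intersection.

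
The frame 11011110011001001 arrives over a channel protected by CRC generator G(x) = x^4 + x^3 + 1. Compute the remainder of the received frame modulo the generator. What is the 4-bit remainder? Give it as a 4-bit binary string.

Modulo-2 division of 11011110011001001 by 11001:
  pos 0: 11011 XOR 11001 = 00010
  pos 3: 10110 XOR 11001 = 01111
  pos 4: 11110 XOR 11001 = 00111
  pos 6: 11111 XOR 11001 = 00110
  pos 8: 11000 XOR 11001 = 00001
  pos 12: 11001 XOR 11001 = 00000
Remainder = 0000 (zero — the frame passes the CRC check).

0000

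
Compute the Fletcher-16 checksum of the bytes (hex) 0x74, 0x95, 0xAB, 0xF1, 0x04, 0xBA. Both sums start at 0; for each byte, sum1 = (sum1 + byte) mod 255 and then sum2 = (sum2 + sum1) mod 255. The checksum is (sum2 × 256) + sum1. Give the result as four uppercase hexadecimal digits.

ED66

Running sums (mod 255):
  after byte 0 (0x74): sum1=116, sum2=116
  after byte 1 (0x95): sum1=10, sum2=126
  after byte 2 (0xAB): sum1=181, sum2=52
  after byte 3 (0xF1): sum1=167, sum2=219
  after byte 4 (0x04): sum1=171, sum2=135
  after byte 5 (0xBA): sum1=102, sum2=237
Checksum = sum2·256 + sum1 = 237·256 + 102 = 60774 = 0xED66.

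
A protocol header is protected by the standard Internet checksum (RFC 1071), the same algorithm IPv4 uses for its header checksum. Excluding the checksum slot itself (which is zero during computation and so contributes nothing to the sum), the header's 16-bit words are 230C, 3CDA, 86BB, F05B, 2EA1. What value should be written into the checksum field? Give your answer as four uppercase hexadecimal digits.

FA60

One's-complement addition (fold any carry out of bit 15 back into bit 0):
  0x230C + 0x3CDA = 0x05FE6
  0x5FE6 + 0x86BB = 0x0E6A1
  0xE6A1 + 0xF05B = 0x1D6FC → wrap carry → 0xD6FD
  0xD6FD + 0x2EA1 = 0x1059E → wrap carry → 0x059F
One's-complement sum = 0x059F.
Checksum = ~0x059F & 0xFFFF = 0xFA60.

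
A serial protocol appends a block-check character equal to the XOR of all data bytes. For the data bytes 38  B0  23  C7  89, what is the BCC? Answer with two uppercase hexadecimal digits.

XOR the bytes together:
  start with 0x38
  0x38 ⊕ 0xB0 = 0x88
  0x88 ⊕ 0x23 = 0xAB
  0xAB ⊕ 0xC7 = 0x6C
  0x6C ⊕ 0x89 = 0xE5

E5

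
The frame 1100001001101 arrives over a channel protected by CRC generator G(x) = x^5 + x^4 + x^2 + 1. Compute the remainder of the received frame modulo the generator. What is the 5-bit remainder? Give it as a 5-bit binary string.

00000

Modulo-2 division of 1100001001101 by 110101:
  pos 0: 110000 XOR 110101 = 000101
  pos 3: 101100 XOR 110101 = 011001
  pos 4: 110011 XOR 110101 = 000110
  pos 7: 110101 XOR 110101 = 000000
Remainder = 00000 (zero — the frame passes the CRC check).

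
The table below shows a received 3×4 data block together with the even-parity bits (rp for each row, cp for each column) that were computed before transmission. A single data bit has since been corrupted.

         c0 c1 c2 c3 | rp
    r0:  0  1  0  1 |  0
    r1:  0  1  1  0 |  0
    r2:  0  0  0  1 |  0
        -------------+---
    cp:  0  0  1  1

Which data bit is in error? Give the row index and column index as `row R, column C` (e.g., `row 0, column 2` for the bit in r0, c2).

row 2, column 3

Recompute each row's even parity and compare to rp:
  r0: data parity 0, sent rp 0 → ok
  r1: data parity 0, sent rp 0 → ok
  r2: data parity 1, sent rp 0 → mismatch
Recompute each column's even parity and compare to cp:
  c0: data parity 0, sent cp 0 → ok
  c1: data parity 0, sent cp 0 → ok
  c2: data parity 1, sent cp 1 → ok
  c3: data parity 0, sent cp 1 → mismatch
Exactly one row (r2) and one column (c3) fail → the flipped bit is at their intersection.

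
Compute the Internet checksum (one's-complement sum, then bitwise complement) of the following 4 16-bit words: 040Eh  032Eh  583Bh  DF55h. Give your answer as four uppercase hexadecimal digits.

One's-complement addition (fold any carry out of bit 15 back into bit 0):
  0x040E + 0x032E = 0x0073C
  0x073C + 0x583B = 0x05F77
  0x5F77 + 0xDF55 = 0x13ECC → wrap carry → 0x3ECD
One's-complement sum = 0x3ECD.
Checksum = ~0x3ECD & 0xFFFF = 0xC132.

C132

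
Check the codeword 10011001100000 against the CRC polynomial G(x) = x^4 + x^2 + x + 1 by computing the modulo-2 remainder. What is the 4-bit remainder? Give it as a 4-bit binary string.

0010

Modulo-2 division of 10011001100000 by 10111:
  pos 0: 10011 XOR 10111 = 00100
  pos 2: 10000 XOR 10111 = 00111
  pos 4: 11111 XOR 10111 = 01000
  pos 5: 10000 XOR 10111 = 00111
  pos 7: 11100 XOR 10111 = 01011
  pos 8: 10110 XOR 10111 = 00001
Remainder = 0010 (nonzero — an error is detected).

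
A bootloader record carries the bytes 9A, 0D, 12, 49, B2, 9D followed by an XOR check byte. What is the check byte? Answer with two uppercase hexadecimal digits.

E3

XOR the bytes together:
  start with 0x9A
  0x9A ⊕ 0x0D = 0x97
  0x97 ⊕ 0x12 = 0x85
  0x85 ⊕ 0x49 = 0xCC
  0xCC ⊕ 0xB2 = 0x7E
  0x7E ⊕ 0x9D = 0xE3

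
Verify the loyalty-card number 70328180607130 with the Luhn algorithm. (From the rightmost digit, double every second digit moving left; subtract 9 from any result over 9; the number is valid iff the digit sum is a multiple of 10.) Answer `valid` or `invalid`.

invalid

From the right, keep odd positions and double even positions (subtract 9 from any doubled value over 9):
  doubled (positions 2,4,...): 6 5 3 7 7 6 5 → sum 39
  kept (positions 1,3,...): 0 1 0 0 1 2 0 → sum 4
Total = 43.
43 mod 10 = 3, so the number is invalid.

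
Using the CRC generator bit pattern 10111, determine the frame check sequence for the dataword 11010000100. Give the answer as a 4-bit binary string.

0110

Append 4 zeros: 110100001000000. Divide by 10111 (XOR where the leading bit is 1):
  pos 0: 11010 XOR 10111 = 01101
  pos 1: 11010 XOR 10111 = 01101
  pos 2: 11010 XOR 10111 = 01101
  pos 3: 11010 XOR 10111 = 01101
  pos 4: 11011 XOR 10111 = 01100
  pos 5: 11000 XOR 10111 = 01111
  pos 6: 11110 XOR 10111 = 01001
  pos 7: 10010 XOR 10111 = 00101
  pos 9: 10100 XOR 10111 = 00011
Remainder (last 4 bits) = 0110. This is the CRC / FCS.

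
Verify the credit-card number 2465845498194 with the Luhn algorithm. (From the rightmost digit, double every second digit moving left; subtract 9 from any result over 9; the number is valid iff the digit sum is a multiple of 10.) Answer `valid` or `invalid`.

From the right, keep odd positions and double even positions (subtract 9 from any doubled value over 9):
  doubled (positions 2,4,...): 9 7 8 8 1 8 → sum 41
  kept (positions 1,3,...): 4 1 9 5 8 6 2 → sum 35
Total = 76.
76 mod 10 = 6, so the number is invalid.

invalid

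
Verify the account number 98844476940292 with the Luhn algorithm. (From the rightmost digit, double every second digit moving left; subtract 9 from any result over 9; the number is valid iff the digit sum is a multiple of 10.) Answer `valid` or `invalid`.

From the right, keep odd positions and double even positions (subtract 9 from any doubled value over 9):
  doubled (positions 2,4,...): 9 0 9 5 8 7 9 → sum 47
  kept (positions 1,3,...): 2 2 4 6 4 4 8 → sum 30
Total = 77.
77 mod 10 = 7, so the number is invalid.

invalid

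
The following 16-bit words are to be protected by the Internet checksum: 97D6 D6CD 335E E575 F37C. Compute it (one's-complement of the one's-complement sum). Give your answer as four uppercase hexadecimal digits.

850A

One's-complement addition (fold any carry out of bit 15 back into bit 0):
  0x97D6 + 0xD6CD = 0x16EA3 → wrap carry → 0x6EA4
  0x6EA4 + 0x335E = 0x0A202
  0xA202 + 0xE575 = 0x18777 → wrap carry → 0x8778
  0x8778 + 0xF37C = 0x17AF4 → wrap carry → 0x7AF5
One's-complement sum = 0x7AF5.
Checksum = ~0x7AF5 & 0xFFFF = 0x850A.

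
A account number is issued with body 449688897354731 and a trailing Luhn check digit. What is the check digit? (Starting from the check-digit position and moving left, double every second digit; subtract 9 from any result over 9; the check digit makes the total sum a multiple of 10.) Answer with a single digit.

9

Partial digits right→left: 1 3 7 4 5 3 7 9 8 8 8 6 9 4 4
Double every second digit counting from the check-digit position (so the 1st, 3rd, 5th, ... of the partial from the right).
  doubled (with −9 where >9): 2 5 1 5 7 7 9 8 → sum 44
  kept as-is: 3 4 3 9 8 6 4 → sum 37
Total = 44 + 37 = 81.
Check digit = (10 − (81 mod 10)) mod 10 = 9.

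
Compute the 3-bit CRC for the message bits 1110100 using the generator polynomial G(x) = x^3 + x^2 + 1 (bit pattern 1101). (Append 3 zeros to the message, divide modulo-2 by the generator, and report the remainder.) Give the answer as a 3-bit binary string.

100

Append 3 zeros: 1110100000. Divide by 1101 (XOR where the leading bit is 1):
  pos 0: 1110 XOR 1101 = 0011
  pos 2: 1110 XOR 1101 = 0011
  pos 4: 1100 XOR 1101 = 0001
Remainder (last 3 bits) = 100. This is the CRC / FCS.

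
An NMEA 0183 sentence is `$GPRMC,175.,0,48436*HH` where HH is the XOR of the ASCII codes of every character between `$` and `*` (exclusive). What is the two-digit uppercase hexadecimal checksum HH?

77

XOR the ASCII codes of the payload characters:
  'G' = 0x47 → acc = 0x47
  'P' = 0x50 → acc = 0x17
  'R' = 0x52 → acc = 0x45
  'M' = 0x4D → acc = 0x08
  'C' = 0x43 → acc = 0x4B
  ',' = 0x2C → acc = 0x67
  '1' = 0x31 → acc = 0x56
  '7' = 0x37 → acc = 0x61
  '5' = 0x35 → acc = 0x54
  '.' = 0x2E → acc = 0x7A
  ',' = 0x2C → acc = 0x56
  '0' = 0x30 → acc = 0x66
  ',' = 0x2C → acc = 0x4A
  '4' = 0x34 → acc = 0x7E
  '8' = 0x38 → acc = 0x46
  '4' = 0x34 → acc = 0x72
  '3' = 0x33 → acc = 0x41
  '6' = 0x36 → acc = 0x77
Checksum = 0x77.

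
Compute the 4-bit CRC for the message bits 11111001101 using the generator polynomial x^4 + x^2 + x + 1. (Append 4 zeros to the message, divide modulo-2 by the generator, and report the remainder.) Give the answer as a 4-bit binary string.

Append 4 zeros: 111110011010000. Divide by 10111 (XOR where the leading bit is 1):
  pos 0: 11111 XOR 10111 = 01000
  pos 1: 10000 XOR 10111 = 00111
  pos 3: 11101 XOR 10111 = 01010
  pos 4: 10101 XOR 10111 = 00010
  pos 7: 10010 XOR 10111 = 00101
  pos 9: 10100 XOR 10111 = 00011
Remainder (last 4 bits) = 0110. This is the CRC / FCS.

0110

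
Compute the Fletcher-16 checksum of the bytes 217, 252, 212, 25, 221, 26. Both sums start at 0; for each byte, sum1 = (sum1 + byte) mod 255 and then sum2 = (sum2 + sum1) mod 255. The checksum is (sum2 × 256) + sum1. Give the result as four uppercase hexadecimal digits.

80BC

Running sums (mod 255):
  after byte 0 (217): sum1=217, sum2=217
  after byte 1 (252): sum1=214, sum2=176
  after byte 2 (212): sum1=171, sum2=92
  after byte 3 (25): sum1=196, sum2=33
  after byte 4 (221): sum1=162, sum2=195
  after byte 5 (26): sum1=188, sum2=128
Checksum = sum2·256 + sum1 = 128·256 + 188 = 32956 = 0x80BC.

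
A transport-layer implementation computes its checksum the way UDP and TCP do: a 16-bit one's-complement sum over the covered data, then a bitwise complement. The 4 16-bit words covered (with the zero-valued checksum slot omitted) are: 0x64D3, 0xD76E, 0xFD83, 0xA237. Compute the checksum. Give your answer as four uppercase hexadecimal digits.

2402

One's-complement addition (fold any carry out of bit 15 back into bit 0):
  0x64D3 + 0xD76E = 0x13C41 → wrap carry → 0x3C42
  0x3C42 + 0xFD83 = 0x139C5 → wrap carry → 0x39C6
  0x39C6 + 0xA237 = 0x0DBFD
One's-complement sum = 0xDBFD.
Checksum = ~0xDBFD & 0xFFFF = 0x2402.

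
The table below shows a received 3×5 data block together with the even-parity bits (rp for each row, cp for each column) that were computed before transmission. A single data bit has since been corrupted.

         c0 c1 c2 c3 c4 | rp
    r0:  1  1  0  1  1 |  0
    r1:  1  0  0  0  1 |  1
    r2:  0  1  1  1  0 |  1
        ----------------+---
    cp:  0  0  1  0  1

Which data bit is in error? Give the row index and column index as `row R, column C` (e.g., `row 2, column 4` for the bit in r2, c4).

row 1, column 4

Recompute each row's even parity and compare to rp:
  r0: data parity 0, sent rp 0 → ok
  r1: data parity 0, sent rp 1 → mismatch
  r2: data parity 1, sent rp 1 → ok
Recompute each column's even parity and compare to cp:
  c0: data parity 0, sent cp 0 → ok
  c1: data parity 0, sent cp 0 → ok
  c2: data parity 1, sent cp 1 → ok
  c3: data parity 0, sent cp 0 → ok
  c4: data parity 0, sent cp 1 → mismatch
Exactly one row (r1) and one column (c4) fail → the flipped bit is at their intersection.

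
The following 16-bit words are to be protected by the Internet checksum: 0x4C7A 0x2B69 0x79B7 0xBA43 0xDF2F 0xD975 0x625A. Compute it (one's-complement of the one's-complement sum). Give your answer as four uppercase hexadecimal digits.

One's-complement addition (fold any carry out of bit 15 back into bit 0):
  0x4C7A + 0x2B69 = 0x077E3
  0x77E3 + 0x79B7 = 0x0F19A
  0xF19A + 0xBA43 = 0x1ABDD → wrap carry → 0xABDE
  0xABDE + 0xDF2F = 0x18B0D → wrap carry → 0x8B0E
  0x8B0E + 0xD975 = 0x16483 → wrap carry → 0x6484
  0x6484 + 0x625A = 0x0C6DE
One's-complement sum = 0xC6DE.
Checksum = ~0xC6DE & 0xFFFF = 0x3921.

3921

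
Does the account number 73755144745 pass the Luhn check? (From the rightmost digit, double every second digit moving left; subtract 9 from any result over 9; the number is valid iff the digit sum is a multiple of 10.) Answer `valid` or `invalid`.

From the right, keep odd positions and double even positions (subtract 9 from any doubled value over 9):
  doubled (positions 2,4,...): 8 8 2 1 6 → sum 25
  kept (positions 1,3,...): 5 7 4 5 7 7 → sum 35
Total = 60.
60 mod 10 = 0, so the number is valid.

valid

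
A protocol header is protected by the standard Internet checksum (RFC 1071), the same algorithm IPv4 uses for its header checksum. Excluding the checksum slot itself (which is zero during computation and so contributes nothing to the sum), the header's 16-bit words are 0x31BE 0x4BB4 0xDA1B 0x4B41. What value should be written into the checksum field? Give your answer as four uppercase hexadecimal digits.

5D30

One's-complement addition (fold any carry out of bit 15 back into bit 0):
  0x31BE + 0x4BB4 = 0x07D72
  0x7D72 + 0xDA1B = 0x1578D → wrap carry → 0x578E
  0x578E + 0x4B41 = 0x0A2CF
One's-complement sum = 0xA2CF.
Checksum = ~0xA2CF & 0xFFFF = 0x5D30.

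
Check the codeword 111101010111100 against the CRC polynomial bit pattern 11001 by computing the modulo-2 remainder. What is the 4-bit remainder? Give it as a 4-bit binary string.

1000

Modulo-2 division of 111101010111100 by 11001:
  pos 0: 11110 XOR 11001 = 00111
  pos 2: 11110 XOR 11001 = 00111
  pos 4: 11110 XOR 11001 = 00111
  pos 6: 11111 XOR 11001 = 00110
  pos 8: 11011 XOR 11001 = 00010
Remainder = 1000 (nonzero — an error is detected).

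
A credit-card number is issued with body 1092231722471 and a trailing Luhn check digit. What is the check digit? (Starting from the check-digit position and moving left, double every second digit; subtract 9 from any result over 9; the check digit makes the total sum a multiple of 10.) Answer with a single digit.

8

Partial digits right→left: 1 7 4 2 2 7 1 3 2 2 9 0 1
Double every second digit counting from the check-digit position (so the 1st, 3rd, 5th, ... of the partial from the right).
  doubled (with −9 where >9): 2 8 4 2 4 9 2 → sum 31
  kept as-is: 7 2 7 3 2 0 → sum 21
Total = 31 + 21 = 52.
Check digit = (10 − (52 mod 10)) mod 10 = 8.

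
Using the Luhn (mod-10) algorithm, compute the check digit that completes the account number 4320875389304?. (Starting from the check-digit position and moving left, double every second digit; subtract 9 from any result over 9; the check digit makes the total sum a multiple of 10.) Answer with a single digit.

Partial digits right→left: 4 0 3 9 8 3 5 7 8 0 2 3 4
Double every second digit counting from the check-digit position (so the 1st, 3rd, 5th, ... of the partial from the right).
  doubled (with −9 where >9): 8 6 7 1 7 4 8 → sum 41
  kept as-is: 0 9 3 7 0 3 → sum 22
Total = 41 + 22 = 63.
Check digit = (10 − (63 mod 10)) mod 10 = 7.

7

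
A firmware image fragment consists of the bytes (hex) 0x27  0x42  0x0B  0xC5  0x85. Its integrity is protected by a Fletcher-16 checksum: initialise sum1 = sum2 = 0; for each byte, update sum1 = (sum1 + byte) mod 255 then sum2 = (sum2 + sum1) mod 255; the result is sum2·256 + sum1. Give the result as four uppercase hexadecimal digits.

Running sums (mod 255):
  after byte 0 (0x27): sum1=39, sum2=39
  after byte 1 (0x42): sum1=105, sum2=144
  after byte 2 (0x0B): sum1=116, sum2=5
  after byte 3 (0xC5): sum1=58, sum2=63
  after byte 4 (0x85): sum1=191, sum2=254
Checksum = sum2·256 + sum1 = 254·256 + 191 = 65215 = 0xFEBF.

FEBF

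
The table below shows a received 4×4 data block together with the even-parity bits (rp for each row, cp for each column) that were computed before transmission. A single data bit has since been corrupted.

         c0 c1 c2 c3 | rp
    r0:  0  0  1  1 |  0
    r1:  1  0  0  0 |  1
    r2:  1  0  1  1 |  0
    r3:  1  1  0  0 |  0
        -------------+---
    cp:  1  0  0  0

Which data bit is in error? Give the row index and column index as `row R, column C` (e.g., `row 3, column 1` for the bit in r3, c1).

row 2, column 1

Recompute each row's even parity and compare to rp:
  r0: data parity 0, sent rp 0 → ok
  r1: data parity 1, sent rp 1 → ok
  r2: data parity 1, sent rp 0 → mismatch
  r3: data parity 0, sent rp 0 → ok
Recompute each column's even parity and compare to cp:
  c0: data parity 1, sent cp 1 → ok
  c1: data parity 1, sent cp 0 → mismatch
  c2: data parity 0, sent cp 0 → ok
  c3: data parity 0, sent cp 0 → ok
Exactly one row (r2) and one column (c1) fail → the flipped bit is at their intersection.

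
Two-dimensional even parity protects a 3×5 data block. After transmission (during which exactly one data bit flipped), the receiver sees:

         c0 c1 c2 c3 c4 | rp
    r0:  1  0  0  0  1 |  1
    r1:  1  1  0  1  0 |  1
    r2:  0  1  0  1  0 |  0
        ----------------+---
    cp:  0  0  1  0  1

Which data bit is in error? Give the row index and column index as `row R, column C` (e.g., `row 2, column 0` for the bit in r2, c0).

Recompute each row's even parity and compare to rp:
  r0: data parity 0, sent rp 1 → mismatch
  r1: data parity 1, sent rp 1 → ok
  r2: data parity 0, sent rp 0 → ok
Recompute each column's even parity and compare to cp:
  c0: data parity 0, sent cp 0 → ok
  c1: data parity 0, sent cp 0 → ok
  c2: data parity 0, sent cp 1 → mismatch
  c3: data parity 0, sent cp 0 → ok
  c4: data parity 1, sent cp 1 → ok
Exactly one row (r0) and one column (c2) fail → the flipped bit is at their intersection.

row 0, column 2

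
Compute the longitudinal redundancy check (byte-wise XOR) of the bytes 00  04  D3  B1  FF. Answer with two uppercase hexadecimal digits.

99

XOR the bytes together:
  start with 0x00
  0x00 ⊕ 0x04 = 0x04
  0x04 ⊕ 0xD3 = 0xD7
  0xD7 ⊕ 0xB1 = 0x66
  0x66 ⊕ 0xFF = 0x99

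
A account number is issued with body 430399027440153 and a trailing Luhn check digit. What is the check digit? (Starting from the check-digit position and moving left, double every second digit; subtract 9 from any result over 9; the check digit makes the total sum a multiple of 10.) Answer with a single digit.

6

Partial digits right→left: 3 5 1 0 4 4 7 2 0 9 9 3 0 3 4
Double every second digit counting from the check-digit position (so the 1st, 3rd, 5th, ... of the partial from the right).
  doubled (with −9 where >9): 6 2 8 5 0 9 0 8 → sum 38
  kept as-is: 5 0 4 2 9 3 3 → sum 26
Total = 38 + 26 = 64.
Check digit = (10 − (64 mod 10)) mod 10 = 6.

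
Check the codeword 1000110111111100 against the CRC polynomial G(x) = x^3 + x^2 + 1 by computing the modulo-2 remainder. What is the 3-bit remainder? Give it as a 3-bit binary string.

000

Modulo-2 division of 1000110111111100 by 1101:
  pos 0: 1000 XOR 1101 = 0101
  pos 1: 1011 XOR 1101 = 0110
  pos 2: 1101 XOR 1101 = 0000
  pos 7: 1111 XOR 1101 = 0010
  pos 9: 1011 XOR 1101 = 0110
  pos 10: 1101 XOR 1101 = 0000
Remainder = 000 (zero — the frame passes the CRC check).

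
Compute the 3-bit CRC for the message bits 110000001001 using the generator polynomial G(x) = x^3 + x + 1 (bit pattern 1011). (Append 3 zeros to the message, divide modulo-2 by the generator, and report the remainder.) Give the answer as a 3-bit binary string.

010

Append 3 zeros: 110000001001000. Divide by 1011 (XOR where the leading bit is 1):
  pos 0: 1100 XOR 1011 = 0111
  pos 1: 1110 XOR 1011 = 0101
  pos 2: 1010 XOR 1011 = 0001
  pos 5: 1001 XOR 1011 = 0010
  pos 7: 1000 XOR 1011 = 0011
  pos 9: 1110 XOR 1011 = 0101
  pos 10: 1010 XOR 1011 = 0001
Remainder (last 3 bits) = 010. This is the CRC / FCS.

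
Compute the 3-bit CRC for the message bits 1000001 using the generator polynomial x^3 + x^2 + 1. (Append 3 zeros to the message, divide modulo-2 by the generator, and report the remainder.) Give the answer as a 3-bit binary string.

001

Append 3 zeros: 1000001000. Divide by 1101 (XOR where the leading bit is 1):
  pos 0: 1000 XOR 1101 = 0101
  pos 1: 1010 XOR 1101 = 0111
  pos 2: 1110 XOR 1101 = 0011
  pos 4: 1110 XOR 1101 = 0011
  pos 6: 1100 XOR 1101 = 0001
Remainder (last 3 bits) = 001. This is the CRC / FCS.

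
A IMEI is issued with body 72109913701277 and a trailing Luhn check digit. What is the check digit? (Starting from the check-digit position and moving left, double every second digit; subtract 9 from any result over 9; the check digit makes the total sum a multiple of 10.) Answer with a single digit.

9

Partial digits right→left: 7 7 2 1 0 7 3 1 9 9 0 1 2 7
Double every second digit counting from the check-digit position (so the 1st, 3rd, 5th, ... of the partial from the right).
  doubled (with −9 where >9): 5 4 0 6 9 0 4 → sum 28
  kept as-is: 7 1 7 1 9 1 7 → sum 33
Total = 28 + 33 = 61.
Check digit = (10 − (61 mod 10)) mod 10 = 9.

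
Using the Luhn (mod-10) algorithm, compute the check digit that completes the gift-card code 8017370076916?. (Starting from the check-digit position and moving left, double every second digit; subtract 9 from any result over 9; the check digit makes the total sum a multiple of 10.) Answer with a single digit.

7

Partial digits right→left: 6 1 9 6 7 0 0 7 3 7 1 0 8
Double every second digit counting from the check-digit position (so the 1st, 3rd, 5th, ... of the partial from the right).
  doubled (with −9 where >9): 3 9 5 0 6 2 7 → sum 32
  kept as-is: 1 6 0 7 7 0 → sum 21
Total = 32 + 21 = 53.
Check digit = (10 − (53 mod 10)) mod 10 = 7.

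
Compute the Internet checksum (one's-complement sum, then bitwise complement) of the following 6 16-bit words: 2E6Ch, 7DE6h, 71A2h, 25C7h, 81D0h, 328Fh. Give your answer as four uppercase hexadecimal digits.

One's-complement addition (fold any carry out of bit 15 back into bit 0):
  0x2E6C + 0x7DE6 = 0x0AC52
  0xAC52 + 0x71A2 = 0x11DF4 → wrap carry → 0x1DF5
  0x1DF5 + 0x25C7 = 0x043BC
  0x43BC + 0x81D0 = 0x0C58C
  0xC58C + 0x328F = 0x0F81B
One's-complement sum = 0xF81B.
Checksum = ~0xF81B & 0xFFFF = 0x07E4.

07E4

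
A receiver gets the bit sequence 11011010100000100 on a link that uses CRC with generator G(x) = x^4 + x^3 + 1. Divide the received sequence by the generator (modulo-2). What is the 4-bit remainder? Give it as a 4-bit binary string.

Modulo-2 division of 11011010100000100 by 11001:
  pos 0: 11011 XOR 11001 = 00010
  pos 3: 10010 XOR 11001 = 01011
  pos 4: 10111 XOR 11001 = 01110
  pos 5: 11100 XOR 11001 = 00101
  pos 7: 10100 XOR 11001 = 01101
  pos 8: 11010 XOR 11001 = 00011
  pos 11: 11010 XOR 11001 = 00011
Remainder = 0110 (nonzero — an error is detected).

0110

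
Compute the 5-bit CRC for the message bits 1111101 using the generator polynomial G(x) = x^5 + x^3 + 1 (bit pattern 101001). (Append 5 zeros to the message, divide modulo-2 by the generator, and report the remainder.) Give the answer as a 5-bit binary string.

Append 5 zeros: 111110100000. Divide by 101001 (XOR where the leading bit is 1):
  pos 0: 111110 XOR 101001 = 010111
  pos 1: 101111 XOR 101001 = 000110
  pos 4: 110000 XOR 101001 = 011001
  pos 5: 110010 XOR 101001 = 011011
  pos 6: 110110 XOR 101001 = 011111
Remainder (last 5 bits) = 11111. This is the CRC / FCS.

11111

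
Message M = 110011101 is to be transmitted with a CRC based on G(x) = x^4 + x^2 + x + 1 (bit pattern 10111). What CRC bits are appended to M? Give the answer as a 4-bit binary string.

0110

Append 4 zeros: 1100111010000. Divide by 10111 (XOR where the leading bit is 1):
  pos 0: 11001 XOR 10111 = 01110
  pos 1: 11101 XOR 10111 = 01010
  pos 2: 10101 XOR 10111 = 00010
  pos 5: 10010 XOR 10111 = 00101
  pos 7: 10100 XOR 10111 = 00011
Remainder (last 4 bits) = 0110. This is the CRC / FCS.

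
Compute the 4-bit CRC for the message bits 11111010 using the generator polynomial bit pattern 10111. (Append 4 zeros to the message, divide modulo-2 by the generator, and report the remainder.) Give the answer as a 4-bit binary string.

0110

Append 4 zeros: 111110100000. Divide by 10111 (XOR where the leading bit is 1):
  pos 0: 11111 XOR 10111 = 01000
  pos 1: 10000 XOR 10111 = 00111
  pos 3: 11110 XOR 10111 = 01001
  pos 4: 10010 XOR 10111 = 00101
  pos 6: 10100 XOR 10111 = 00011
Remainder (last 4 bits) = 0110. This is the CRC / FCS.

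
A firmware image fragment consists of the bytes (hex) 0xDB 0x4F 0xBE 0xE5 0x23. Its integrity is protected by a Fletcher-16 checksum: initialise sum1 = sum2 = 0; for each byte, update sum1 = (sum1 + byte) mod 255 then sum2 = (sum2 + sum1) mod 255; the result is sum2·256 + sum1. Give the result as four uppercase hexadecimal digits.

Running sums (mod 255):
  after byte 0 (0xDB): sum1=219, sum2=219
  after byte 1 (0x4F): sum1=43, sum2=7
  after byte 2 (0xBE): sum1=233, sum2=240
  after byte 3 (0xE5): sum1=207, sum2=192
  after byte 4 (0x23): sum1=242, sum2=179
Checksum = sum2·256 + sum1 = 179·256 + 242 = 46066 = 0xB3F2.

B3F2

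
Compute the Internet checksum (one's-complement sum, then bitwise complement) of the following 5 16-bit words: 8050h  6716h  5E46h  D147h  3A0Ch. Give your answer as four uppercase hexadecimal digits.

One's-complement addition (fold any carry out of bit 15 back into bit 0):
  0x8050 + 0x6716 = 0x0E766
  0xE766 + 0x5E46 = 0x145AC → wrap carry → 0x45AD
  0x45AD + 0xD147 = 0x116F4 → wrap carry → 0x16F5
  0x16F5 + 0x3A0C = 0x05101
One's-complement sum = 0x5101.
Checksum = ~0x5101 & 0xFFFF = 0xAEFE.

AEFE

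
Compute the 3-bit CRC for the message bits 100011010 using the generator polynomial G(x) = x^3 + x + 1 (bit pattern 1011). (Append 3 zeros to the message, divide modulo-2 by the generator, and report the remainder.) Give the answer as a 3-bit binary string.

Append 3 zeros: 100011010000. Divide by 1011 (XOR where the leading bit is 1):
  pos 0: 1000 XOR 1011 = 0011
  pos 2: 1111 XOR 1011 = 0100
  pos 3: 1000 XOR 1011 = 0011
  pos 5: 1110 XOR 1011 = 0101
  pos 6: 1010 XOR 1011 = 0001
Remainder (last 3 bits) = 100. This is the CRC / FCS.

100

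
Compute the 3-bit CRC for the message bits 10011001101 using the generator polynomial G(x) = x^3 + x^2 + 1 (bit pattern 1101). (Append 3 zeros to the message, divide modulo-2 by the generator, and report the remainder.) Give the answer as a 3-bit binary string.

111

Append 3 zeros: 10011001101000. Divide by 1101 (XOR where the leading bit is 1):
  pos 0: 1001 XOR 1101 = 0100
  pos 1: 1001 XOR 1101 = 0100
  pos 2: 1000 XOR 1101 = 0101
  pos 3: 1010 XOR 1101 = 0111
  pos 4: 1111 XOR 1101 = 0010
  pos 6: 1010 XOR 1101 = 0111
  pos 7: 1111 XOR 1101 = 0010
  pos 9: 1000 XOR 1101 = 0101
  pos 10: 1010 XOR 1101 = 0111
Remainder (last 3 bits) = 111. This is the CRC / FCS.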